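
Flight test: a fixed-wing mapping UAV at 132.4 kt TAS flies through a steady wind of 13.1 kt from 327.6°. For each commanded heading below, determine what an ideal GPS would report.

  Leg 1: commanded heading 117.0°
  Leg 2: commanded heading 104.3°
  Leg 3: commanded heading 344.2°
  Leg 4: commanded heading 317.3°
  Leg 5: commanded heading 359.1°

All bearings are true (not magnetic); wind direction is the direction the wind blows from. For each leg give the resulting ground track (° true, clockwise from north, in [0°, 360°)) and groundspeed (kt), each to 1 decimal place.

Leg 1: heading 117.0°; drift +2.7° → track 119.7°, groundspeed 143.8 kt
Leg 2: heading 104.3°; drift +3.6° → track 107.9°, groundspeed 142.2 kt
Leg 3: heading 344.2°; drift +1.8° → track 346.0°, groundspeed 119.9 kt
Leg 4: heading 317.3°; drift -1.1° → track 316.2°, groundspeed 119.5 kt
Leg 5: heading 359.1°; drift +3.2° → track 2.3°, groundspeed 121.4 kt

Leg 1: track=119.7°, groundspeed=143.8 kt
Leg 2: track=107.9°, groundspeed=142.2 kt
Leg 3: track=346.0°, groundspeed=119.9 kt
Leg 4: track=316.2°, groundspeed=119.5 kt
Leg 5: track=2.3°, groundspeed=121.4 kt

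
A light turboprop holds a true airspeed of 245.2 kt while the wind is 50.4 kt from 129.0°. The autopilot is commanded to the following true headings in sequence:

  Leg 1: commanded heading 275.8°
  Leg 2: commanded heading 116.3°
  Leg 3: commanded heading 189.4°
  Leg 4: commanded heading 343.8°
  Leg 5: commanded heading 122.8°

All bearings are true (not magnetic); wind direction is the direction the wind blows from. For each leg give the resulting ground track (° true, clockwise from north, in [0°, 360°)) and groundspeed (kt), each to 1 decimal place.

Leg 1: heading 275.8°; drift +5.5° → track 281.3°, groundspeed 288.7 kt
Leg 2: heading 116.3°; drift -3.2° → track 113.1°, groundspeed 196.3 kt
Leg 3: heading 189.4°; drift +11.3° → track 200.7°, groundspeed 224.6 kt
Leg 4: heading 343.8°; drift -5.7° → track 338.1°, groundspeed 288.0 kt
Leg 5: heading 122.8°; drift -1.6° → track 121.2°, groundspeed 195.2 kt

Leg 1: track=281.3°, groundspeed=288.7 kt
Leg 2: track=113.1°, groundspeed=196.3 kt
Leg 3: track=200.7°, groundspeed=224.6 kt
Leg 4: track=338.1°, groundspeed=288.0 kt
Leg 5: track=121.2°, groundspeed=195.2 kt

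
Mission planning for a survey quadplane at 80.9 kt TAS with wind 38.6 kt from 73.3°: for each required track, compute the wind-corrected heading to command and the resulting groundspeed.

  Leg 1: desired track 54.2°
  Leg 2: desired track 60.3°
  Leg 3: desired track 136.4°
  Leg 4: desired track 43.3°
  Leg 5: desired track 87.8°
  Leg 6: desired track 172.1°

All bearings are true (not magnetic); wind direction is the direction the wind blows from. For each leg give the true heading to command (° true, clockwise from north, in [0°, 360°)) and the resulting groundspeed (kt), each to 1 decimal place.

Leg 1: heading=63.2°, groundspeed=43.4 kt
Leg 2: heading=66.5°, groundspeed=42.8 kt
Leg 3: heading=111.2°, groundspeed=55.7 kt
Leg 4: heading=57.1°, groundspeed=45.1 kt
Leg 5: heading=80.9°, groundspeed=43.0 kt
Leg 6: heading=144.0°, groundspeed=77.2 kt

Leg 1: desired track 54.2°; wind correction +9.0° → command heading 63.2°, groundspeed 43.4 kt
Leg 2: desired track 60.3°; wind correction +6.2° → command heading 66.5°, groundspeed 42.8 kt
Leg 3: desired track 136.4°; wind correction -25.2° → command heading 111.2°, groundspeed 55.7 kt
Leg 4: desired track 43.3°; wind correction +13.8° → command heading 57.1°, groundspeed 45.1 kt
Leg 5: desired track 87.8°; wind correction -6.9° → command heading 80.9°, groundspeed 43.0 kt
Leg 6: desired track 172.1°; wind correction -28.1° → command heading 144.0°, groundspeed 77.2 kt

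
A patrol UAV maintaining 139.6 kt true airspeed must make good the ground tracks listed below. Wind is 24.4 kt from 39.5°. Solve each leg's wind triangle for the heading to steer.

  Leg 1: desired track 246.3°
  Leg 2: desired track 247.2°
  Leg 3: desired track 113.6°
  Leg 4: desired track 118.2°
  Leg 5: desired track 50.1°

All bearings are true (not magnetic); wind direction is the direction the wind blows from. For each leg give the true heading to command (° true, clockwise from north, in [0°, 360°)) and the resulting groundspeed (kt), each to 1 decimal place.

Leg 1: desired track 246.3°; wind correction +4.5° → command heading 250.8°, groundspeed 160.9 kt
Leg 2: desired track 247.2°; wind correction +4.7° → command heading 251.9°, groundspeed 160.7 kt
Leg 3: desired track 113.6°; wind correction -9.7° → command heading 103.9°, groundspeed 130.9 kt
Leg 4: desired track 118.2°; wind correction -9.9° → command heading 108.3°, groundspeed 132.8 kt
Leg 5: desired track 50.1°; wind correction -1.8° → command heading 48.3°, groundspeed 115.5 kt

Leg 1: heading=250.8°, groundspeed=160.9 kt
Leg 2: heading=251.9°, groundspeed=160.7 kt
Leg 3: heading=103.9°, groundspeed=130.9 kt
Leg 4: heading=108.3°, groundspeed=132.8 kt
Leg 5: heading=48.3°, groundspeed=115.5 kt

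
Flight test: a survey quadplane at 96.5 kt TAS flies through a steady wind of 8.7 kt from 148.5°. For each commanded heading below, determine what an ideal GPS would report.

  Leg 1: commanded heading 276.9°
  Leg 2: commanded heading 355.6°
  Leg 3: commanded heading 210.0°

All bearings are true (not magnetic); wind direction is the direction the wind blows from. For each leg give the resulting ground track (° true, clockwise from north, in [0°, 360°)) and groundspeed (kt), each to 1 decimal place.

Leg 1: track=280.7°, groundspeed=102.1 kt
Leg 2: track=353.4°, groundspeed=104.3 kt
Leg 3: track=214.7°, groundspeed=92.7 kt

Leg 1: heading 276.9°; drift +3.8° → track 280.7°, groundspeed 102.1 kt
Leg 2: heading 355.6°; drift -2.2° → track 353.4°, groundspeed 104.3 kt
Leg 3: heading 210.0°; drift +4.7° → track 214.7°, groundspeed 92.7 kt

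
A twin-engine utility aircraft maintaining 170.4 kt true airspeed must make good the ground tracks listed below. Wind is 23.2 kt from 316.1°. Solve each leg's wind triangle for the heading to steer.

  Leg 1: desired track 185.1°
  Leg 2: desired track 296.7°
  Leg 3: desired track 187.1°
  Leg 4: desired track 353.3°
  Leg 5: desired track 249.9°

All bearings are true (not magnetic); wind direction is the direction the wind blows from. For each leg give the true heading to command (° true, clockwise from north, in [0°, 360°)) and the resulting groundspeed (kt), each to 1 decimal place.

Leg 1: desired track 185.1°; wind correction +5.9° → command heading 191.0°, groundspeed 184.7 kt
Leg 2: desired track 296.7°; wind correction +2.6° → command heading 299.3°, groundspeed 148.3 kt
Leg 3: desired track 187.1°; wind correction +6.1° → command heading 193.2°, groundspeed 184.0 kt
Leg 4: desired track 353.3°; wind correction -4.7° → command heading 348.6°, groundspeed 151.3 kt
Leg 5: desired track 249.9°; wind correction +7.2° → command heading 257.1°, groundspeed 159.7 kt

Leg 1: heading=191.0°, groundspeed=184.7 kt
Leg 2: heading=299.3°, groundspeed=148.3 kt
Leg 3: heading=193.2°, groundspeed=184.0 kt
Leg 4: heading=348.6°, groundspeed=151.3 kt
Leg 5: heading=257.1°, groundspeed=159.7 kt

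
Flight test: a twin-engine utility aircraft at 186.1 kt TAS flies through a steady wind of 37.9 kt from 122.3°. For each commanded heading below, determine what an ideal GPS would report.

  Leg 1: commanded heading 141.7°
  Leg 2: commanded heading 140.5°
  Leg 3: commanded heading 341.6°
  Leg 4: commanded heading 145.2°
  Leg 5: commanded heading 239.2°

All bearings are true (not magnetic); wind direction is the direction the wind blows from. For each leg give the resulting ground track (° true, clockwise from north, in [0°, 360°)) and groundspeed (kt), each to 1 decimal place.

Leg 1: track=146.5°, groundspeed=150.9 kt
Leg 2: track=145.0°, groundspeed=150.6 kt
Leg 3: track=335.2°, groundspeed=216.8 kt
Leg 4: track=150.8°, groundspeed=151.9 kt
Leg 5: track=248.6°, groundspeed=206.0 kt

Leg 1: heading 141.7°; drift +4.8° → track 146.5°, groundspeed 150.9 kt
Leg 2: heading 140.5°; drift +4.5° → track 145.0°, groundspeed 150.6 kt
Leg 3: heading 341.6°; drift -6.4° → track 335.2°, groundspeed 216.8 kt
Leg 4: heading 145.2°; drift +5.6° → track 150.8°, groundspeed 151.9 kt
Leg 5: heading 239.2°; drift +9.4° → track 248.6°, groundspeed 206.0 kt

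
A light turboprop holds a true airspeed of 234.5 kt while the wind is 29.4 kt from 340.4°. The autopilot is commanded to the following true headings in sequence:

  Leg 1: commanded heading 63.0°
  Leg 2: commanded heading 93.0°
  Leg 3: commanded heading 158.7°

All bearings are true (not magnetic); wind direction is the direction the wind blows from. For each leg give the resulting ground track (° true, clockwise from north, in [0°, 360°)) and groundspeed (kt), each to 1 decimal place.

Leg 1: heading 63.0°; drift +7.2° → track 70.2°, groundspeed 232.5 kt
Leg 2: heading 93.0°; drift +6.3° → track 99.3°, groundspeed 247.3 kt
Leg 3: heading 158.7°; drift +0.2° → track 158.9°, groundspeed 263.9 kt

Leg 1: track=70.2°, groundspeed=232.5 kt
Leg 2: track=99.3°, groundspeed=247.3 kt
Leg 3: track=158.9°, groundspeed=263.9 kt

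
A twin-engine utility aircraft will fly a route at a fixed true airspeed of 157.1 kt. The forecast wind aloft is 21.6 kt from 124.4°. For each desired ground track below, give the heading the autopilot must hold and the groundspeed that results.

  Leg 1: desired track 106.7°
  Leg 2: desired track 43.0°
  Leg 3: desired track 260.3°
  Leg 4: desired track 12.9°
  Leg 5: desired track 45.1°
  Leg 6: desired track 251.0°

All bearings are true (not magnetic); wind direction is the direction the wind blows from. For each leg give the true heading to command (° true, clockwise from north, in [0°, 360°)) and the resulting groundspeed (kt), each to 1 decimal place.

Leg 1: desired track 106.7°; wind correction +2.4° → command heading 109.1°, groundspeed 136.4 kt
Leg 2: desired track 43.0°; wind correction +7.8° → command heading 50.8°, groundspeed 152.4 kt
Leg 3: desired track 260.3°; wind correction -5.5° → command heading 254.8°, groundspeed 171.9 kt
Leg 4: desired track 12.9°; wind correction +7.3° → command heading 20.2°, groundspeed 163.7 kt
Leg 5: desired track 45.1°; wind correction +7.8° → command heading 52.9°, groundspeed 151.6 kt
Leg 6: desired track 251.0°; wind correction -6.3° → command heading 244.7°, groundspeed 169.0 kt

Leg 1: heading=109.1°, groundspeed=136.4 kt
Leg 2: heading=50.8°, groundspeed=152.4 kt
Leg 3: heading=254.8°, groundspeed=171.9 kt
Leg 4: heading=20.2°, groundspeed=163.7 kt
Leg 5: heading=52.9°, groundspeed=151.6 kt
Leg 6: heading=244.7°, groundspeed=169.0 kt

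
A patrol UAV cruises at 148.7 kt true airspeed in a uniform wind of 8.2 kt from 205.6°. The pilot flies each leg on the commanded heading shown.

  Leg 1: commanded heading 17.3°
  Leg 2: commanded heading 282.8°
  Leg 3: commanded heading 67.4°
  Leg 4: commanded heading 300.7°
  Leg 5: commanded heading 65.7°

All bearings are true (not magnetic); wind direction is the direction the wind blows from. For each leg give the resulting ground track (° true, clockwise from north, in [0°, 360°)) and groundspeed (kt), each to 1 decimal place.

Leg 1: track=17.7°, groundspeed=156.8 kt
Leg 2: track=285.9°, groundspeed=147.1 kt
Leg 3: track=65.4°, groundspeed=154.9 kt
Leg 4: track=303.8°, groundspeed=149.7 kt
Leg 5: track=63.7°, groundspeed=155.1 kt

Leg 1: heading 17.3°; drift +0.4° → track 17.7°, groundspeed 156.8 kt
Leg 2: heading 282.8°; drift +3.1° → track 285.9°, groundspeed 147.1 kt
Leg 3: heading 67.4°; drift -2.0° → track 65.4°, groundspeed 154.9 kt
Leg 4: heading 300.7°; drift +3.1° → track 303.8°, groundspeed 149.7 kt
Leg 5: heading 65.7°; drift -2.0° → track 63.7°, groundspeed 155.1 kt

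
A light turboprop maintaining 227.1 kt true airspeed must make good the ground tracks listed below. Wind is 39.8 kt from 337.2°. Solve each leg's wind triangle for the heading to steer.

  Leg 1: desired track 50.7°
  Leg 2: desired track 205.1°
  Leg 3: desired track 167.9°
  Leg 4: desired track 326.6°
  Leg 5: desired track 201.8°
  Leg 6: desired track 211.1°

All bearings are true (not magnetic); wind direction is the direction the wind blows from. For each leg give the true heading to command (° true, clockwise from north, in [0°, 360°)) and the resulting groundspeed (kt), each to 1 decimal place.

Leg 1: heading=41.0°, groundspeed=212.6 kt
Leg 2: heading=212.6°, groundspeed=251.9 kt
Leg 3: heading=169.8°, groundspeed=266.1 kt
Leg 4: heading=328.4°, groundspeed=187.9 kt
Leg 5: heading=208.9°, groundspeed=253.7 kt
Leg 6: heading=219.2°, groundspeed=248.3 kt

Leg 1: desired track 50.7°; wind correction -9.7° → command heading 41.0°, groundspeed 212.6 kt
Leg 2: desired track 205.1°; wind correction +7.5° → command heading 212.6°, groundspeed 251.9 kt
Leg 3: desired track 167.9°; wind correction +1.9° → command heading 169.8°, groundspeed 266.1 kt
Leg 4: desired track 326.6°; wind correction +1.8° → command heading 328.4°, groundspeed 187.9 kt
Leg 5: desired track 201.8°; wind correction +7.1° → command heading 208.9°, groundspeed 253.7 kt
Leg 6: desired track 211.1°; wind correction +8.1° → command heading 219.2°, groundspeed 248.3 kt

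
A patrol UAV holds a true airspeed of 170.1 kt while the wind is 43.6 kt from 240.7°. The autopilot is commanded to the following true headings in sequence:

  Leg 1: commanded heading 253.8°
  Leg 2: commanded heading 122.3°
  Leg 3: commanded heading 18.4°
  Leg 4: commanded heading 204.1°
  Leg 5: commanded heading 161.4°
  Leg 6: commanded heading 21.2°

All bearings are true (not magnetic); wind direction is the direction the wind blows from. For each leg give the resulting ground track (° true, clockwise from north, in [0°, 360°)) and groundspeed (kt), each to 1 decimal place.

Leg 1: heading 253.8°; drift +4.4° → track 258.2°, groundspeed 128.0 kt
Leg 2: heading 122.3°; drift -11.4° → track 110.9°, groundspeed 194.7 kt
Leg 3: heading 18.4°; drift +8.3° → track 26.7°, groundspeed 204.5 kt
Leg 4: heading 204.1°; drift -10.9° → track 193.2°, groundspeed 137.6 kt
Leg 5: heading 161.4°; drift -14.8° → track 146.6°, groundspeed 167.6 kt
Leg 6: heading 21.2°; drift +7.8° → track 29.0°, groundspeed 205.6 kt

Leg 1: track=258.2°, groundspeed=128.0 kt
Leg 2: track=110.9°, groundspeed=194.7 kt
Leg 3: track=26.7°, groundspeed=204.5 kt
Leg 4: track=193.2°, groundspeed=137.6 kt
Leg 5: track=146.6°, groundspeed=167.6 kt
Leg 6: track=29.0°, groundspeed=205.6 kt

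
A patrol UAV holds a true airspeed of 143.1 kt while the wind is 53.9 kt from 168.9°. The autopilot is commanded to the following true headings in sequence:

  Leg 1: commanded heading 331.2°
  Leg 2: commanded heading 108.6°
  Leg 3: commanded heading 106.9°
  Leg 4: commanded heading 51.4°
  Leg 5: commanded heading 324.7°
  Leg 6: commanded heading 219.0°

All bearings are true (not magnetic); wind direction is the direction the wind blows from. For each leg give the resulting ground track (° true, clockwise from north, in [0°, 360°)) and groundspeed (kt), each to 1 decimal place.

Leg 1: heading 331.2°; drift +4.8° → track 336.0°, groundspeed 195.1 kt
Leg 2: heading 108.6°; drift -21.9° → track 86.7°, groundspeed 125.5 kt
Leg 3: heading 106.9°; drift -22.0° → track 84.9°, groundspeed 127.0 kt
Leg 4: heading 51.4°; drift -15.9° → track 35.5°, groundspeed 174.7 kt
Leg 5: heading 324.7°; drift +6.6° → track 331.3°, groundspeed 193.5 kt
Leg 6: heading 219.0°; drift +20.9° → track 239.9°, groundspeed 116.1 kt

Leg 1: track=336.0°, groundspeed=195.1 kt
Leg 2: track=86.7°, groundspeed=125.5 kt
Leg 3: track=84.9°, groundspeed=127.0 kt
Leg 4: track=35.5°, groundspeed=174.7 kt
Leg 5: track=331.3°, groundspeed=193.5 kt
Leg 6: track=239.9°, groundspeed=116.1 kt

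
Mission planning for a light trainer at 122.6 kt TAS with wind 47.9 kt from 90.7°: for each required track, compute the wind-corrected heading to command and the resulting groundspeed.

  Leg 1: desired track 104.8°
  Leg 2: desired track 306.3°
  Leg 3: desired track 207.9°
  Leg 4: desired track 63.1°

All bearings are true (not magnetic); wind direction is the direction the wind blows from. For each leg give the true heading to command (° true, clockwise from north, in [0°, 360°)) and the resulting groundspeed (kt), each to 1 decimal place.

Leg 1: desired track 104.8°; wind correction -5.5° → command heading 99.3°, groundspeed 75.6 kt
Leg 2: desired track 306.3°; wind correction +13.1° → command heading 319.4°, groundspeed 158.3 kt
Leg 3: desired track 207.9°; wind correction -20.3° → command heading 187.6°, groundspeed 136.9 kt
Leg 4: desired track 63.1°; wind correction +10.4° → command heading 73.5°, groundspeed 78.1 kt

Leg 1: heading=99.3°, groundspeed=75.6 kt
Leg 2: heading=319.4°, groundspeed=158.3 kt
Leg 3: heading=187.6°, groundspeed=136.9 kt
Leg 4: heading=73.5°, groundspeed=78.1 kt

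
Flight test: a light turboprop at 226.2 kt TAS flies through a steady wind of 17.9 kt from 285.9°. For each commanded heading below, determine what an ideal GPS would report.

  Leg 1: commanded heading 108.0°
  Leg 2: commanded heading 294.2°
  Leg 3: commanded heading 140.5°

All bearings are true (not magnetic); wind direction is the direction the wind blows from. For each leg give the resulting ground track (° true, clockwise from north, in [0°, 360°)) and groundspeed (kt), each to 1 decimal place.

Leg 1: track=107.8°, groundspeed=244.1 kt
Leg 2: track=294.9°, groundspeed=208.5 kt
Leg 3: track=138.1°, groundspeed=241.1 kt

Leg 1: heading 108.0°; drift -0.2° → track 107.8°, groundspeed 244.1 kt
Leg 2: heading 294.2°; drift +0.7° → track 294.9°, groundspeed 208.5 kt
Leg 3: heading 140.5°; drift -2.4° → track 138.1°, groundspeed 241.1 kt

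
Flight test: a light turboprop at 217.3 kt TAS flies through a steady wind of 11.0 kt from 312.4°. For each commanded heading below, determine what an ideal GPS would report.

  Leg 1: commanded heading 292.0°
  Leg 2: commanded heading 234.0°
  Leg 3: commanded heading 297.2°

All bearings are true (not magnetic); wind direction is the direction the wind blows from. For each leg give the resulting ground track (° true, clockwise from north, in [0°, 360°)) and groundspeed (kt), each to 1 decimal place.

Leg 1: track=290.9°, groundspeed=207.0 kt
Leg 2: track=231.1°, groundspeed=215.4 kt
Leg 3: track=296.4°, groundspeed=206.7 kt

Leg 1: heading 292.0°; drift -1.1° → track 290.9°, groundspeed 207.0 kt
Leg 2: heading 234.0°; drift -2.9° → track 231.1°, groundspeed 215.4 kt
Leg 3: heading 297.2°; drift -0.8° → track 296.4°, groundspeed 206.7 kt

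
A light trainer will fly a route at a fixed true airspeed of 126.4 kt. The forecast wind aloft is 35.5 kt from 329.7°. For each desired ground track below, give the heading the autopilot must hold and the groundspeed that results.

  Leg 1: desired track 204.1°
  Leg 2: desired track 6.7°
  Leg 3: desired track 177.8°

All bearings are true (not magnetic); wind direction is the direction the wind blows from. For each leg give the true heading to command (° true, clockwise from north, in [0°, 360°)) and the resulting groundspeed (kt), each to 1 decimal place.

Leg 1: desired track 204.1°; wind correction +13.2° → command heading 217.3°, groundspeed 143.7 kt
Leg 2: desired track 6.7°; wind correction -9.7° → command heading 357.0°, groundspeed 96.2 kt
Leg 3: desired track 177.8°; wind correction +7.6° → command heading 185.4°, groundspeed 156.6 kt

Leg 1: heading=217.3°, groundspeed=143.7 kt
Leg 2: heading=357.0°, groundspeed=96.2 kt
Leg 3: heading=185.4°, groundspeed=156.6 kt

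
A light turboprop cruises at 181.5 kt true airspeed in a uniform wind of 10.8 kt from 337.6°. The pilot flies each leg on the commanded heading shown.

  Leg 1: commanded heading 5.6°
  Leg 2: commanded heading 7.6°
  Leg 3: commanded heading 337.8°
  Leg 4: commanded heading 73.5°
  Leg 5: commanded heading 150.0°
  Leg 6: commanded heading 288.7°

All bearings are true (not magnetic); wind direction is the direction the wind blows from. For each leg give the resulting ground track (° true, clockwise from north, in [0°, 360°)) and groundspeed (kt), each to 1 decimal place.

Leg 1: track=7.3°, groundspeed=172.0 kt
Leg 2: track=9.4°, groundspeed=172.2 kt
Leg 3: track=337.8°, groundspeed=170.7 kt
Leg 4: track=76.9°, groundspeed=182.9 kt
Leg 5: track=150.4°, groundspeed=192.2 kt
Leg 6: track=286.0°, groundspeed=174.6 kt

Leg 1: heading 5.6°; drift +1.7° → track 7.3°, groundspeed 172.0 kt
Leg 2: heading 7.6°; drift +1.8° → track 9.4°, groundspeed 172.2 kt
Leg 3: heading 337.8°; drift +0.0° → track 337.8°, groundspeed 170.7 kt
Leg 4: heading 73.5°; drift +3.4° → track 76.9°, groundspeed 182.9 kt
Leg 5: heading 150.0°; drift +0.4° → track 150.4°, groundspeed 192.2 kt
Leg 6: heading 288.7°; drift -2.7° → track 286.0°, groundspeed 174.6 kt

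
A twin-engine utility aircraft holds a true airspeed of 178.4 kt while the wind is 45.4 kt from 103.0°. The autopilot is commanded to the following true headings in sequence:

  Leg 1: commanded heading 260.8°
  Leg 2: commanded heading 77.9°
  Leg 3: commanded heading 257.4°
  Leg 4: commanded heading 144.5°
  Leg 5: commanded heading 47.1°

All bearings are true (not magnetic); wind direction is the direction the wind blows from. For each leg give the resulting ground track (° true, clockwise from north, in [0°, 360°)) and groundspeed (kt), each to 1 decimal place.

Leg 1: track=265.2°, groundspeed=221.1 kt
Leg 2: track=69.9°, groundspeed=138.6 kt
Leg 3: track=262.5°, groundspeed=220.2 kt
Leg 4: track=156.3°, groundspeed=147.5 kt
Leg 5: track=33.3°, groundspeed=157.5 kt

Leg 1: heading 260.8°; drift +4.4° → track 265.2°, groundspeed 221.1 kt
Leg 2: heading 77.9°; drift -8.0° → track 69.9°, groundspeed 138.6 kt
Leg 3: heading 257.4°; drift +5.1° → track 262.5°, groundspeed 220.2 kt
Leg 4: heading 144.5°; drift +11.8° → track 156.3°, groundspeed 147.5 kt
Leg 5: heading 47.1°; drift -13.8° → track 33.3°, groundspeed 157.5 kt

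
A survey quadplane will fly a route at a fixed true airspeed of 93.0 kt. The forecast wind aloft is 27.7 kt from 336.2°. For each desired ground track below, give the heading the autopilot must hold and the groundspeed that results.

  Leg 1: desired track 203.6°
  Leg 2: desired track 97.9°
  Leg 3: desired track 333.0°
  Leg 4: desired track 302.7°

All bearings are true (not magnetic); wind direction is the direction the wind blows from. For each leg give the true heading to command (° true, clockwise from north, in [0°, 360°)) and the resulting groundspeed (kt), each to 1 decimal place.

Leg 1: desired track 203.6°; wind correction +12.7° → command heading 216.3°, groundspeed 109.5 kt
Leg 2: desired track 97.9°; wind correction -14.7° → command heading 83.2°, groundspeed 104.5 kt
Leg 3: desired track 333.0°; wind correction +1.0° → command heading 334.0°, groundspeed 65.3 kt
Leg 4: desired track 302.7°; wind correction +9.5° → command heading 312.2°, groundspeed 68.6 kt

Leg 1: heading=216.3°, groundspeed=109.5 kt
Leg 2: heading=83.2°, groundspeed=104.5 kt
Leg 3: heading=334.0°, groundspeed=65.3 kt
Leg 4: heading=312.2°, groundspeed=68.6 kt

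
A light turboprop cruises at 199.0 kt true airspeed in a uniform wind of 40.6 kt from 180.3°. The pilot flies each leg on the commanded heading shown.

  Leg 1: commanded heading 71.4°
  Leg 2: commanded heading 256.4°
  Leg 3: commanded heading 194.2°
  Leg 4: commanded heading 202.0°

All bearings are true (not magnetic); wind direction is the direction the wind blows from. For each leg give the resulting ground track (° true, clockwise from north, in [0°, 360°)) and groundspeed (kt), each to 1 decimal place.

Leg 1: track=61.1°, groundspeed=215.6 kt
Leg 2: track=268.2°, groundspeed=193.3 kt
Leg 3: track=197.7°, groundspeed=159.9 kt
Leg 4: track=207.3°, groundspeed=162.0 kt

Leg 1: heading 71.4°; drift -10.3° → track 61.1°, groundspeed 215.6 kt
Leg 2: heading 256.4°; drift +11.8° → track 268.2°, groundspeed 193.3 kt
Leg 3: heading 194.2°; drift +3.5° → track 197.7°, groundspeed 159.9 kt
Leg 4: heading 202.0°; drift +5.3° → track 207.3°, groundspeed 162.0 kt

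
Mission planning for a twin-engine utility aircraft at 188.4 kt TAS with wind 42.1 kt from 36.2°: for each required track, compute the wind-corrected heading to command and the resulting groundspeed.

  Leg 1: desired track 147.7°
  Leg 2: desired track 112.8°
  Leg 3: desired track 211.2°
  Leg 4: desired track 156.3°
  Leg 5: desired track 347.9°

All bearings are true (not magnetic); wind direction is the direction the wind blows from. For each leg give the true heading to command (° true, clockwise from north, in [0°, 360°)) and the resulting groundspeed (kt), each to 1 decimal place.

Leg 1: heading=135.7°, groundspeed=199.7 kt
Leg 2: heading=100.2°, groundspeed=174.1 kt
Leg 3: heading=210.1°, groundspeed=230.3 kt
Leg 4: heading=145.2°, groundspeed=206.0 kt
Leg 5: heading=357.5°, groundspeed=157.8 kt

Leg 1: desired track 147.7°; wind correction -12.0° → command heading 135.7°, groundspeed 199.7 kt
Leg 2: desired track 112.8°; wind correction -12.6° → command heading 100.2°, groundspeed 174.1 kt
Leg 3: desired track 211.2°; wind correction -1.1° → command heading 210.1°, groundspeed 230.3 kt
Leg 4: desired track 156.3°; wind correction -11.1° → command heading 145.2°, groundspeed 206.0 kt
Leg 5: desired track 347.9°; wind correction +9.6° → command heading 357.5°, groundspeed 157.8 kt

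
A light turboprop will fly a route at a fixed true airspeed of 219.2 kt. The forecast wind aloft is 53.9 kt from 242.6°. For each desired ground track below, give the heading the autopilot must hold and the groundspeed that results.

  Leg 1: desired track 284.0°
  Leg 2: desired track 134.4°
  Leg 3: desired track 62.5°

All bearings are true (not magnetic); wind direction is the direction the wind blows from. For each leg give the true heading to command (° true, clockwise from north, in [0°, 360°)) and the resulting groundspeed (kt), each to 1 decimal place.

Leg 1: heading=274.6°, groundspeed=175.9 kt
Leg 2: heading=147.9°, groundspeed=230.0 kt
Leg 3: heading=62.5°, groundspeed=273.1 kt

Leg 1: desired track 284.0°; wind correction -9.4° → command heading 274.6°, groundspeed 175.9 kt
Leg 2: desired track 134.4°; wind correction +13.5° → command heading 147.9°, groundspeed 230.0 kt
Leg 3: desired track 62.5°; wind correction +0.0° → command heading 62.5°, groundspeed 273.1 kt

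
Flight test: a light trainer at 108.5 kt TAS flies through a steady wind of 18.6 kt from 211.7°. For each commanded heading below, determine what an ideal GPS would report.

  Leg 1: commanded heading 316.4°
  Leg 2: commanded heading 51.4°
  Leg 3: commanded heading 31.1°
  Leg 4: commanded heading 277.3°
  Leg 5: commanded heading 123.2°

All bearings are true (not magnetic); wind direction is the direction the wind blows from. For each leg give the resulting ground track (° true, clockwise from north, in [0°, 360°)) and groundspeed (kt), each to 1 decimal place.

Leg 1: track=325.4°, groundspeed=114.6 kt
Leg 2: track=48.6°, groundspeed=126.2 kt
Leg 3: track=31.2°, groundspeed=127.1 kt
Leg 4: track=286.8°, groundspeed=102.2 kt
Leg 5: track=113.4°, groundspeed=109.6 kt

Leg 1: heading 316.4°; drift +9.0° → track 325.4°, groundspeed 114.6 kt
Leg 2: heading 51.4°; drift -2.8° → track 48.6°, groundspeed 126.2 kt
Leg 3: heading 31.1°; drift +0.1° → track 31.2°, groundspeed 127.1 kt
Leg 4: heading 277.3°; drift +9.5° → track 286.8°, groundspeed 102.2 kt
Leg 5: heading 123.2°; drift -9.8° → track 113.4°, groundspeed 109.6 kt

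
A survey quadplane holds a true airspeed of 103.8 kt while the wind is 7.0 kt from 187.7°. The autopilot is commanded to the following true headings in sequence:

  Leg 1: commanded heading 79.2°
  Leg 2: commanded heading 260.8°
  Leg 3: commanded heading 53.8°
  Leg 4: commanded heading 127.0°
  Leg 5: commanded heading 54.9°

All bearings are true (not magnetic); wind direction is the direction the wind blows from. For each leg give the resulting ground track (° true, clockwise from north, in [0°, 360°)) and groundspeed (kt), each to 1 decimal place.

Leg 1: heading 79.2°; drift -3.6° → track 75.6°, groundspeed 106.2 kt
Leg 2: heading 260.8°; drift +3.8° → track 264.6°, groundspeed 102.0 kt
Leg 3: heading 53.8°; drift -2.7° → track 51.1°, groundspeed 108.8 kt
Leg 4: heading 127.0°; drift -3.5° → track 123.5°, groundspeed 100.6 kt
Leg 5: heading 54.9°; drift -2.7° → track 52.2°, groundspeed 108.7 kt

Leg 1: track=75.6°, groundspeed=106.2 kt
Leg 2: track=264.6°, groundspeed=102.0 kt
Leg 3: track=51.1°, groundspeed=108.8 kt
Leg 4: track=123.5°, groundspeed=100.6 kt
Leg 5: track=52.2°, groundspeed=108.7 kt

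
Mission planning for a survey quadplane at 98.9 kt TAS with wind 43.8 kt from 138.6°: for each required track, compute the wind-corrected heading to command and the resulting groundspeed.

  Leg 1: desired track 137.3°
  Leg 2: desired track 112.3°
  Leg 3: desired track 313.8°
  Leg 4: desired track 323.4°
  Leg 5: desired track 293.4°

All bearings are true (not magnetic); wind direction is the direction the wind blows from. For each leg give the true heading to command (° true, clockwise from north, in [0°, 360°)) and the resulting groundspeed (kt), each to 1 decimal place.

Leg 1: heading=137.9°, groundspeed=55.1 kt
Leg 2: heading=123.6°, groundspeed=57.7 kt
Leg 3: heading=311.7°, groundspeed=142.5 kt
Leg 4: heading=325.5°, groundspeed=142.5 kt
Leg 5: heading=282.5°, groundspeed=136.8 kt

Leg 1: desired track 137.3°; wind correction +0.6° → command heading 137.9°, groundspeed 55.1 kt
Leg 2: desired track 112.3°; wind correction +11.3° → command heading 123.6°, groundspeed 57.7 kt
Leg 3: desired track 313.8°; wind correction -2.1° → command heading 311.7°, groundspeed 142.5 kt
Leg 4: desired track 323.4°; wind correction +2.1° → command heading 325.5°, groundspeed 142.5 kt
Leg 5: desired track 293.4°; wind correction -10.9° → command heading 282.5°, groundspeed 136.8 kt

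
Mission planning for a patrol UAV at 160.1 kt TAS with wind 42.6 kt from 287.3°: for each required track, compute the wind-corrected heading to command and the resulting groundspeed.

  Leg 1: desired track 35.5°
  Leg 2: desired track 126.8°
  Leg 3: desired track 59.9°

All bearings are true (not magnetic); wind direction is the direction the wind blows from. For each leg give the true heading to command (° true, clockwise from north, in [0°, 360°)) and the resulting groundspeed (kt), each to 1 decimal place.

Leg 1: heading=20.9°, groundspeed=168.2 kt
Leg 2: heading=131.9°, groundspeed=199.6 kt
Leg 3: heading=48.6°, groundspeed=185.8 kt

Leg 1: desired track 35.5°; wind correction -14.6° → command heading 20.9°, groundspeed 168.2 kt
Leg 2: desired track 126.8°; wind correction +5.1° → command heading 131.9°, groundspeed 199.6 kt
Leg 3: desired track 59.9°; wind correction -11.3° → command heading 48.6°, groundspeed 185.8 kt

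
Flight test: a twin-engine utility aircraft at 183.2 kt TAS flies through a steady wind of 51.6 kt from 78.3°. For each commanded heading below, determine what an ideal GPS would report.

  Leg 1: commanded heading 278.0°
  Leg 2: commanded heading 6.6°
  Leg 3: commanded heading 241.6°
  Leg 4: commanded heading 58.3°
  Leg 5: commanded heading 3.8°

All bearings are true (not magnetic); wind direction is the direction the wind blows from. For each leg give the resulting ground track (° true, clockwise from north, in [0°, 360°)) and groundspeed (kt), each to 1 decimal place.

Leg 1: heading 278.0°; drift -4.3° → track 273.7°, groundspeed 232.4 kt
Leg 2: heading 6.6°; drift -16.3° → track 350.3°, groundspeed 174.0 kt
Leg 3: heading 241.6°; drift +3.6° → track 245.2°, groundspeed 233.1 kt
Leg 4: heading 58.3°; drift -7.5° → track 50.8°, groundspeed 135.9 kt
Leg 5: heading 3.8°; drift -16.4° → track 347.4°, groundspeed 176.6 kt

Leg 1: track=273.7°, groundspeed=232.4 kt
Leg 2: track=350.3°, groundspeed=174.0 kt
Leg 3: track=245.2°, groundspeed=233.1 kt
Leg 4: track=50.8°, groundspeed=135.9 kt
Leg 5: track=347.4°, groundspeed=176.6 kt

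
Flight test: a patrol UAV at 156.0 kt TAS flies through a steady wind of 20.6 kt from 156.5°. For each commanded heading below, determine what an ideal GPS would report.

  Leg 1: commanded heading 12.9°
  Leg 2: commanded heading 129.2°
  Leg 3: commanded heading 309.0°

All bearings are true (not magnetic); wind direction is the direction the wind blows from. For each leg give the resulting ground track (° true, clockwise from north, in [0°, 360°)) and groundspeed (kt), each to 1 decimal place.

Leg 1: heading 12.9°; drift -4.1° → track 8.8°, groundspeed 173.0 kt
Leg 2: heading 129.2°; drift -3.9° → track 125.3°, groundspeed 138.0 kt
Leg 3: heading 309.0°; drift +3.1° → track 312.1°, groundspeed 174.5 kt

Leg 1: track=8.8°, groundspeed=173.0 kt
Leg 2: track=125.3°, groundspeed=138.0 kt
Leg 3: track=312.1°, groundspeed=174.5 kt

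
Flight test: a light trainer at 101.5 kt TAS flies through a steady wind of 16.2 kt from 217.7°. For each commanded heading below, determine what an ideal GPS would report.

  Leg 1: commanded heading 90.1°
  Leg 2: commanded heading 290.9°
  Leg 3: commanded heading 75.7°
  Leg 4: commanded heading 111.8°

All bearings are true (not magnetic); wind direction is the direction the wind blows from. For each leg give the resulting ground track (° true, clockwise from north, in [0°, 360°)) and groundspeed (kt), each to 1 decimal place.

Leg 1: track=83.5°, groundspeed=112.1 kt
Leg 2: track=300.0°, groundspeed=98.1 kt
Leg 3: track=70.7°, groundspeed=114.7 kt
Leg 4: track=103.4°, groundspeed=107.1 kt

Leg 1: heading 90.1°; drift -6.6° → track 83.5°, groundspeed 112.1 kt
Leg 2: heading 290.9°; drift +9.1° → track 300.0°, groundspeed 98.1 kt
Leg 3: heading 75.7°; drift -5.0° → track 70.7°, groundspeed 114.7 kt
Leg 4: heading 111.8°; drift -8.4° → track 103.4°, groundspeed 107.1 kt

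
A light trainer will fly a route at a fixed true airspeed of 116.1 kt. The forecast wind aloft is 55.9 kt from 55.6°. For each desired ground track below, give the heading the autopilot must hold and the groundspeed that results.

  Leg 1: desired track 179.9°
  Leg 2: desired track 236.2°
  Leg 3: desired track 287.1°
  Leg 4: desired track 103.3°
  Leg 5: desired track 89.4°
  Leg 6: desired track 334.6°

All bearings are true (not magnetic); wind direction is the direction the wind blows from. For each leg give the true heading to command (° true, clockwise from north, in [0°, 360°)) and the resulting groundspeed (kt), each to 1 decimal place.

Leg 1: heading=156.5°, groundspeed=138.0 kt
Leg 2: heading=236.5°, groundspeed=172.0 kt
Leg 3: heading=309.2°, groundspeed=142.3 kt
Leg 4: heading=82.4°, groundspeed=70.9 kt
Leg 5: heading=73.9°, groundspeed=65.4 kt
Leg 6: heading=3.0°, groundspeed=93.4 kt

Leg 1: desired track 179.9°; wind correction -23.4° → command heading 156.5°, groundspeed 138.0 kt
Leg 2: desired track 236.2°; wind correction +0.3° → command heading 236.5°, groundspeed 172.0 kt
Leg 3: desired track 287.1°; wind correction +22.1° → command heading 309.2°, groundspeed 142.3 kt
Leg 4: desired track 103.3°; wind correction -20.9° → command heading 82.4°, groundspeed 70.9 kt
Leg 5: desired track 89.4°; wind correction -15.5° → command heading 73.9°, groundspeed 65.4 kt
Leg 6: desired track 334.6°; wind correction +28.4° → command heading 3.0°, groundspeed 93.4 kt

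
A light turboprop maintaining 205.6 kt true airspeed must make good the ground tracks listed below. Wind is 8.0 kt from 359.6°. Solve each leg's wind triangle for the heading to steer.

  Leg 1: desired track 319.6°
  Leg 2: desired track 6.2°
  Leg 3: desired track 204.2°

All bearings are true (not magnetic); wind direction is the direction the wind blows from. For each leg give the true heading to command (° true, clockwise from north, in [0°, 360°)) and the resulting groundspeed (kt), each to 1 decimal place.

Leg 1: heading=321.0°, groundspeed=199.4 kt
Leg 2: heading=5.9°, groundspeed=197.7 kt
Leg 3: heading=205.1°, groundspeed=212.8 kt

Leg 1: desired track 319.6°; wind correction +1.4° → command heading 321.0°, groundspeed 199.4 kt
Leg 2: desired track 6.2°; wind correction -0.3° → command heading 5.9°, groundspeed 197.7 kt
Leg 3: desired track 204.2°; wind correction +0.9° → command heading 205.1°, groundspeed 212.8 kt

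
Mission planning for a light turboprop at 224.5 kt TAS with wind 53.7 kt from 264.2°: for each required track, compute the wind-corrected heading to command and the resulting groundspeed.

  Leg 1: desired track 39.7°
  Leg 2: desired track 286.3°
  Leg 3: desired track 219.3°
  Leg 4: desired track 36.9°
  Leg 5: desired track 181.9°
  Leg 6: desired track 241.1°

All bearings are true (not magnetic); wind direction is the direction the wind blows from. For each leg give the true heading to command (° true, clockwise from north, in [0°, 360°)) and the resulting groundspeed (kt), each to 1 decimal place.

Leg 1: heading=30.0°, groundspeed=259.6 kt
Leg 2: heading=281.1°, groundspeed=173.8 kt
Leg 3: heading=229.0°, groundspeed=183.2 kt
Leg 4: heading=26.8°, groundspeed=257.4 kt
Leg 5: heading=195.6°, groundspeed=210.9 kt
Leg 6: heading=246.5°, groundspeed=174.1 kt

Leg 1: desired track 39.7°; wind correction -9.7° → command heading 30.0°, groundspeed 259.6 kt
Leg 2: desired track 286.3°; wind correction -5.2° → command heading 281.1°, groundspeed 173.8 kt
Leg 3: desired track 219.3°; wind correction +9.7° → command heading 229.0°, groundspeed 183.2 kt
Leg 4: desired track 36.9°; wind correction -10.1° → command heading 26.8°, groundspeed 257.4 kt
Leg 5: desired track 181.9°; wind correction +13.7° → command heading 195.6°, groundspeed 210.9 kt
Leg 6: desired track 241.1°; wind correction +5.4° → command heading 246.5°, groundspeed 174.1 kt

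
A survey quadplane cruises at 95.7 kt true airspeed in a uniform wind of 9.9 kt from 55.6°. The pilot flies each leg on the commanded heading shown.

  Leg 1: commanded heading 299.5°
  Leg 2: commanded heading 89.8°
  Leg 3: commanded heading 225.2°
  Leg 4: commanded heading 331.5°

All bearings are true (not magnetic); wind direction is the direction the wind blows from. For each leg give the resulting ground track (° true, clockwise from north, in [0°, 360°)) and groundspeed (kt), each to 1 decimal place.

Leg 1: heading 299.5°; drift -5.1° → track 294.4°, groundspeed 100.4 kt
Leg 2: heading 89.8°; drift +3.6° → track 93.4°, groundspeed 87.7 kt
Leg 3: heading 225.2°; drift +1.0° → track 226.2°, groundspeed 105.5 kt
Leg 4: heading 331.5°; drift -5.9° → track 325.6°, groundspeed 95.2 kt

Leg 1: track=294.4°, groundspeed=100.4 kt
Leg 2: track=93.4°, groundspeed=87.7 kt
Leg 3: track=226.2°, groundspeed=105.5 kt
Leg 4: track=325.6°, groundspeed=95.2 kt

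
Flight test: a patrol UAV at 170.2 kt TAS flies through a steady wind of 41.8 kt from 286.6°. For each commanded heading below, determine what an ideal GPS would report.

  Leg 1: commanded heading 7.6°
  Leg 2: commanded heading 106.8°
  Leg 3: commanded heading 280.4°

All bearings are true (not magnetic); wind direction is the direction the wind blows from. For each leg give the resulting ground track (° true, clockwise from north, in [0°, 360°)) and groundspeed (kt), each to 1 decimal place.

Leg 1: track=21.8°, groundspeed=168.8 kt
Leg 2: track=106.8°, groundspeed=212.0 kt
Leg 3: track=278.4°, groundspeed=128.7 kt

Leg 1: heading 7.6°; drift +14.2° → track 21.8°, groundspeed 168.8 kt
Leg 2: heading 106.8°; drift +0.0° → track 106.8°, groundspeed 212.0 kt
Leg 3: heading 280.4°; drift -2.0° → track 278.4°, groundspeed 128.7 kt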